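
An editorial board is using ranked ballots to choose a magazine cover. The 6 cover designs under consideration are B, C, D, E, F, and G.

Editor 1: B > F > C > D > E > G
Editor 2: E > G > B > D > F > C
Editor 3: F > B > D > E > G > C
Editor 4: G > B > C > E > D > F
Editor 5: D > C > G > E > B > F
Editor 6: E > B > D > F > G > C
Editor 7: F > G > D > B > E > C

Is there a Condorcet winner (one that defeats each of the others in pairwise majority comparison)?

No

Head-to-head results (7 voters total):
B vs C: B wins 6–1.
B vs D: B wins 5–2.
B vs E: B wins 4–3.
B vs F: B wins 5–2.
B vs G: G wins 4–3.
C vs D: D wins 5–2.
C vs E: E wins 4–3.
C vs F: F wins 5–2.
C vs G: G wins 5–2.
D vs E: D wins 4–3.
D vs F: D wins 4–3.
D vs G: D wins 4–3.
E vs F: E wins 4–3.
E vs G: E wins 4–3.
F vs G: F wins 4–3.
No candidate beats all others: B beats D beats G beats B, a majority cycle.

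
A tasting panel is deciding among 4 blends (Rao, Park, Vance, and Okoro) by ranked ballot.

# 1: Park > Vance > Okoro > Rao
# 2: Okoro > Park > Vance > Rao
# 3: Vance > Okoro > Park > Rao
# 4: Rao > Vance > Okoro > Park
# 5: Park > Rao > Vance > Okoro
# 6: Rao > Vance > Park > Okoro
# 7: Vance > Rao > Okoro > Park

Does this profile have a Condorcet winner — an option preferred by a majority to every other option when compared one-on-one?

Head-to-head results (7 voters total):
Rao vs Park: Park wins 4–3.
Rao vs Vance: Vance wins 4–3.
Rao vs Okoro: Rao wins 4–3.
Park vs Vance: Vance wins 4–3.
Park vs Okoro: Okoro wins 4–3.
Vance vs Okoro: Vance wins 6–1.
Vance beats each rival — Rao (4–3), Park (4–3), Okoro (6–1) — so Vance is the Condorcet winner.

Yes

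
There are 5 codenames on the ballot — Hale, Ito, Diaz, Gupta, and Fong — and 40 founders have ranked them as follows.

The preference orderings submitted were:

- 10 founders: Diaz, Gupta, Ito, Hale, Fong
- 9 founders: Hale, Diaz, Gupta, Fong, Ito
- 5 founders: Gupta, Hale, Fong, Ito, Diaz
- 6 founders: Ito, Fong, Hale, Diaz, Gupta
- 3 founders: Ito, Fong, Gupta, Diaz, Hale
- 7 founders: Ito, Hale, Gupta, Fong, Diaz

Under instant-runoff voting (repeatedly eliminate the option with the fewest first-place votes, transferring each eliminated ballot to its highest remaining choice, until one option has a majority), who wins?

Ito

Round 1: Ito 16, Diaz 10, Hale 9, Gupta 5, Fong 0. Fong has the fewest and is eliminated.
Round 2: Ito 16, Diaz 10, Hale 9, Gupta 5. Gupta has the fewest and is eliminated.
Round 3: Ito 16, Hale 14, Diaz 10. Diaz has the fewest and is eliminated.
Round 4: Ito 26, Hale 14. Ito has a majority.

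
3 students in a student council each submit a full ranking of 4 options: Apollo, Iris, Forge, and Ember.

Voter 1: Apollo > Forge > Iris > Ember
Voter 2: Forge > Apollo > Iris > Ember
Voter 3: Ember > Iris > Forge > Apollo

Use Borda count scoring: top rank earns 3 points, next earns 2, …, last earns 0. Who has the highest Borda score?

Forge

Borda scores:
  Apollo: 3 + 2 + 0 = 5
  Iris: 1 + 1 + 2 = 4
  Forge: 2 + 3 + 1 = 6
  Ember: 0 + 0 + 3 = 3
Forge has the highest total.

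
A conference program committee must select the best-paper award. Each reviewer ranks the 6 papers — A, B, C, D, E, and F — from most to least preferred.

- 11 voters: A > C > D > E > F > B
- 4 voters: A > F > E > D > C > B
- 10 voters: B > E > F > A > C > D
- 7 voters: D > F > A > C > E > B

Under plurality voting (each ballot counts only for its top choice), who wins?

First-place vote totals:
  A: 15
  B: 10
  C: 0
  D: 7
  E: 0
  F: 0
A has the most first-place votes.

A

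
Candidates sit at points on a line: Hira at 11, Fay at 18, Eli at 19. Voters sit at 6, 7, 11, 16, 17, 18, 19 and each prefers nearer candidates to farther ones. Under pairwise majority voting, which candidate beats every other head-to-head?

Fay

With single-peaked preferences on a line, the Condorcet winner is the candidate closest to the median voter.
The median voter (position 16) is closest to Fay at 18.
Check: Fay vs Hira — voters closer to Fay: 4 of 7.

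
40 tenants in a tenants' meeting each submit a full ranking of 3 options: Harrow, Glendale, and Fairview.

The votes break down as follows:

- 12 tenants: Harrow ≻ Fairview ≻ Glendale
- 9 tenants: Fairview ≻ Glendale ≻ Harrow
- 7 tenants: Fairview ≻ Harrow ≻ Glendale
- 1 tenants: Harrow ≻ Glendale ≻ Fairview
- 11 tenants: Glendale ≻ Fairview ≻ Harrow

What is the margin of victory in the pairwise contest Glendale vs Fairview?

16

Ballots ranking Glendale above Fairview: 1+11 = 12.
Ballots ranking Fairview above Glendale: 12+9+7 = 28.
Fairview wins 28–12, a margin of 16.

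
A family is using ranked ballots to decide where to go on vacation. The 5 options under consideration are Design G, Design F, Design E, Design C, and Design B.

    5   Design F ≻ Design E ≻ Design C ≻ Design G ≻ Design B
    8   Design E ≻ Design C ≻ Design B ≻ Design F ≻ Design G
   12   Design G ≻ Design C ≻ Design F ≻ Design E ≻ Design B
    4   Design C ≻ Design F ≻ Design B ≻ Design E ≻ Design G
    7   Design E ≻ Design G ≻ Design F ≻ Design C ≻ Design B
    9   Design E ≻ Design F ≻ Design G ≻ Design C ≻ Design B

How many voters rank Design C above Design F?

Ballots ranking Design C above Design F: 8+12+4 = 24.
Ballots ranking Design F above Design C: 5+7+9 = 21.
So 24 of 45 voters prefer Design C to Design F.

24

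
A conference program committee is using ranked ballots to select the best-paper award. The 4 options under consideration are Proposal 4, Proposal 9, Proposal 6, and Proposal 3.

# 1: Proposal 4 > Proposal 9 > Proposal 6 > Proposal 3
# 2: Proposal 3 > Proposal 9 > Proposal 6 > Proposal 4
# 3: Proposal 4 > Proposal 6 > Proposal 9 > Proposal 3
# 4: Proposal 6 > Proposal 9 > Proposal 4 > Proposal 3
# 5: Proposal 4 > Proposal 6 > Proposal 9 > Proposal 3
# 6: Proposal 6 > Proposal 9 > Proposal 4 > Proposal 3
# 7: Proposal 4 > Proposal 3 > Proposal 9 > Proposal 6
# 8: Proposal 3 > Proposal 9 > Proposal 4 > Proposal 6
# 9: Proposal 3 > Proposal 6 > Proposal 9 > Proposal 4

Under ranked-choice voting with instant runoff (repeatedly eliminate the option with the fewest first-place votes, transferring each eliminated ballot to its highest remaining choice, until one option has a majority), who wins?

Proposal 4

Round 1: Proposal 4 4, Proposal 3 3, Proposal 6 2, Proposal 9 0. Proposal 9 has the fewest and is eliminated.
Round 2: Proposal 4 4, Proposal 3 3, Proposal 6 2. Proposal 6 has the fewest and is eliminated.
Round 3: Proposal 4 6, Proposal 3 3. Proposal 4 has a majority.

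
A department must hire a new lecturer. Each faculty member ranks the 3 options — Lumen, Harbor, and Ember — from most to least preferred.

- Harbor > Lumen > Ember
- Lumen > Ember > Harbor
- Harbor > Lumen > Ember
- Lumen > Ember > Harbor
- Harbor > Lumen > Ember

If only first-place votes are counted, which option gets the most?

First-place vote totals:
  Lumen: 2
  Harbor: 3
  Ember: 0
Harbor has the most first-place votes.

Harbor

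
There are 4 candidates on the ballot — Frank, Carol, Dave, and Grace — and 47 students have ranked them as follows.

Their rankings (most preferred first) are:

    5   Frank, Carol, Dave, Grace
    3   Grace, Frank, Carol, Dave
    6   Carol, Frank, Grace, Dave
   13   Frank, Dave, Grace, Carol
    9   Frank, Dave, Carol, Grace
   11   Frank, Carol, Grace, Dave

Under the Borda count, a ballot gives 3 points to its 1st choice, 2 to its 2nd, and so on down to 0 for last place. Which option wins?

Frank

Borda scores:
  Frank: 5·3 + 3·2 + 6·2 + 13·3 + 9·3 + 11·3 = 132
  Carol: 5·2 + 3·1 + 6·3 + 13·0 + 9·1 + 11·2 = 62
  Dave: 5·1 + 3·0 + 6·0 + 13·2 + 9·2 + 11·0 = 49
  Grace: 5·0 + 3·3 + 6·1 + 13·1 + 9·0 + 11·1 = 39
Frank has the highest total.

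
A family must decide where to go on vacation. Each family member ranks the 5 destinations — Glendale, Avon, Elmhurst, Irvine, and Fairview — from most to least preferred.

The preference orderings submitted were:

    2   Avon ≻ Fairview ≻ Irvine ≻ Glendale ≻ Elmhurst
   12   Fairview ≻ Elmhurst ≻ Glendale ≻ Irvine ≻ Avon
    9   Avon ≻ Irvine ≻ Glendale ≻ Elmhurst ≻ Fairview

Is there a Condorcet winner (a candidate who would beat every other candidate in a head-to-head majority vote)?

Yes

Head-to-head results (23 voters total):
Glendale vs Avon: Glendale wins 12–11.
Glendale vs Elmhurst: Elmhurst wins 12–11.
Glendale vs Irvine: Glendale wins 12–11.
Glendale vs Fairview: Fairview wins 14–9.
Avon vs Elmhurst: Elmhurst wins 12–11.
Avon vs Irvine: Irvine wins 12–11.
Avon vs Fairview: Fairview wins 12–11.
Elmhurst vs Irvine: Elmhurst wins 12–11.
Elmhurst vs Fairview: Fairview wins 14–9.
Irvine vs Fairview: Fairview wins 14–9.
Fairview beats each rival — Glendale (14–9), Avon (12–11), Elmhurst (14–9), Irvine (14–9) — so Fairview is the Condorcet winner.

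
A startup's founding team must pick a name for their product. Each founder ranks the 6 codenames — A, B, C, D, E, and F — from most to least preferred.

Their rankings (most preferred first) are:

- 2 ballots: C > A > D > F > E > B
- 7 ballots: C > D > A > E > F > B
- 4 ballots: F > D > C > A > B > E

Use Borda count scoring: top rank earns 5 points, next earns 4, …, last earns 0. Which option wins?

C

Borda scores:
  A: 2·4 + 7·3 + 4·2 = 37
  B: 2·0 + 7·0 + 4·1 = 4
  C: 2·5 + 7·5 + 4·3 = 57
  D: 2·3 + 7·4 + 4·4 = 50
  E: 2·1 + 7·2 + 4·0 = 16
  F: 2·2 + 7·1 + 4·5 = 31
C has the highest total.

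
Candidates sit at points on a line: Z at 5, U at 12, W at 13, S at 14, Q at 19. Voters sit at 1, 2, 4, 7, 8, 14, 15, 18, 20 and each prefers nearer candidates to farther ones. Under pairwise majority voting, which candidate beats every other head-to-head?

With single-peaked preferences on a line, the Condorcet winner is the candidate closest to the median voter.
The median voter (position 8) is closest to Z at 5.
Check: Z vs W — voters closer to Z: 5 of 9.

Z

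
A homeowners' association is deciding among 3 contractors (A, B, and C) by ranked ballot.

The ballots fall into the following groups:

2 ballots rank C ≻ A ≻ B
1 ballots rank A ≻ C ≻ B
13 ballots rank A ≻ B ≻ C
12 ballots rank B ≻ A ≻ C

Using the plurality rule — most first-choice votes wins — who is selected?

First-place vote totals:
  A: 14
  B: 12
  C: 2
A has the most first-place votes.

A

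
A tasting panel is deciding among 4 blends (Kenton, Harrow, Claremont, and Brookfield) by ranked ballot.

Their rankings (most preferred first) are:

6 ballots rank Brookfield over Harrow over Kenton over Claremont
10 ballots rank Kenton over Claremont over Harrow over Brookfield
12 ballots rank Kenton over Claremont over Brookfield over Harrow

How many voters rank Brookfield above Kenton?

Ballots ranking Brookfield above Kenton: 6.
Ballots ranking Kenton above Brookfield: 10+12 = 22.
So 6 of 28 voters prefer Brookfield to Kenton.

6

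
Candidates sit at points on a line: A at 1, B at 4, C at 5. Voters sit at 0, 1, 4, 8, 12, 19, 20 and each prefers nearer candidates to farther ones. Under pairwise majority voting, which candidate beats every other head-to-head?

With single-peaked preferences on a line, the Condorcet winner is the candidate closest to the median voter.
The median voter (position 8) is closest to C at 5.
Check: C vs A — voters closer to C: 5 of 7.

C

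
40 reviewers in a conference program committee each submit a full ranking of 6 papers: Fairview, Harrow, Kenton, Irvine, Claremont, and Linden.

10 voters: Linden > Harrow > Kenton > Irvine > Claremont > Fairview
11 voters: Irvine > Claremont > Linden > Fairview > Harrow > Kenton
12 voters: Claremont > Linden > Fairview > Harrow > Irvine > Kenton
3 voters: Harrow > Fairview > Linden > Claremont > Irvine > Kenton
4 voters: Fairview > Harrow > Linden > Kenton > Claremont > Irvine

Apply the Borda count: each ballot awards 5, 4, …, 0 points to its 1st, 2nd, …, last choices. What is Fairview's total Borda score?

Borda scores:
  Fairview: 10·0 + 11·2 + 12·3 + 3·4 + 4·5 = 90
  Harrow: 10·4 + 11·1 + 12·2 + 3·5 + 4·4 = 106
  Kenton: 10·3 + 11·0 + 12·0 + 3·0 + 4·2 = 38
  Irvine: 10·2 + 11·5 + 12·1 + 3·1 + 4·0 = 90
  Claremont: 10·1 + 11·4 + 12·5 + 3·2 + 4·1 = 124
  Linden: 10·5 + 11·3 + 12·4 + 3·3 + 4·3 = 152

90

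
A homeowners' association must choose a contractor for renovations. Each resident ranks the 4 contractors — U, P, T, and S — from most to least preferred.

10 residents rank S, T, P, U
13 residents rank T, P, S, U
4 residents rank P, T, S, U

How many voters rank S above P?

Ballots ranking S above P: 10.
Ballots ranking P above S: 13+4 = 17.
So 10 of 27 voters prefer S to P.

10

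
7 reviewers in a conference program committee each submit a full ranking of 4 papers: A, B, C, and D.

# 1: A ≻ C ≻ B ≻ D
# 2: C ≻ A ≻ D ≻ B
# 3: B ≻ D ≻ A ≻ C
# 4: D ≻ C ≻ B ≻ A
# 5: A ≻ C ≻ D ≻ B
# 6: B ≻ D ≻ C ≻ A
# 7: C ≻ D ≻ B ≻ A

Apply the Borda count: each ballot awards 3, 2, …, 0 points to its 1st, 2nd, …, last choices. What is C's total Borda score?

Borda scores:
  A: 3 + 2 + 1 + 0 + 3 + 0 + 0 = 9
  B: 1 + 0 + 3 + 1 + 0 + 3 + 1 = 9
  C: 2 + 3 + 0 + 2 + 2 + 1 + 3 = 13
  D: 0 + 1 + 2 + 3 + 1 + 2 + 2 = 11

13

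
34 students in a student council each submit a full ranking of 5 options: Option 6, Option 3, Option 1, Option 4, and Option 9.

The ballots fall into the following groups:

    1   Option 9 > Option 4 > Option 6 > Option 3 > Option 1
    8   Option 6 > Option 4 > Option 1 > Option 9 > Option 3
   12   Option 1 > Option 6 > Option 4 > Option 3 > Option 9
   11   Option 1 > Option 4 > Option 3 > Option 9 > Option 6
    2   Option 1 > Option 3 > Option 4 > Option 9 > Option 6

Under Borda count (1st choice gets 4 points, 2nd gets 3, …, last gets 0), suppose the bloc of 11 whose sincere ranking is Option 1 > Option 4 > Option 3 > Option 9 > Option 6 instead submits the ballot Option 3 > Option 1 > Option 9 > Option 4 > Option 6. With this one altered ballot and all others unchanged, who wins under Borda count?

Option 1

Borda totals with the altered ballot: Option 6 70, Option 3 63, Option 1 105, Option 4 66, Option 9 36.
The winner is unchanged: still Option 1.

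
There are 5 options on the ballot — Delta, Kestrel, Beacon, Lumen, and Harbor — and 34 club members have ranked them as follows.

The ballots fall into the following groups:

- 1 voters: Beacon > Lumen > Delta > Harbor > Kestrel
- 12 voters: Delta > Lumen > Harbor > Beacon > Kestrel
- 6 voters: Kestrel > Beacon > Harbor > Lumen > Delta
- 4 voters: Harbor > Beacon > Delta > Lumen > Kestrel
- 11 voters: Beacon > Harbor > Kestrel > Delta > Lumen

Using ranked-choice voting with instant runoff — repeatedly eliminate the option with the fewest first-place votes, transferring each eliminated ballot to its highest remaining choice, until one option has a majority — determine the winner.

Round 1: Delta 12, Beacon 12, Kestrel 6, Harbor 4, Lumen 0. Lumen has the fewest and is eliminated.
Round 2: Delta 12, Beacon 12, Kestrel 6, Harbor 4. Harbor has the fewest and is eliminated.
Round 3: Beacon 16, Delta 12, Kestrel 6. Kestrel has the fewest and is eliminated.
Round 4: Beacon 22, Delta 12. Beacon has a majority.

Beacon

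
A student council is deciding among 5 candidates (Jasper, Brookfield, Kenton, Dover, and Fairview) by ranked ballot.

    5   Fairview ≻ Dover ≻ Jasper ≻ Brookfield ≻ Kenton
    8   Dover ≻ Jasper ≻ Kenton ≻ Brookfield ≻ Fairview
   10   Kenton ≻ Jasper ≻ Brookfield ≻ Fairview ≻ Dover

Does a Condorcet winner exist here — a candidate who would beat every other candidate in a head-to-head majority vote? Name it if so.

Head-to-head results (23 voters total):
Jasper vs Brookfield: Jasper wins 23–0.
Jasper vs Kenton: Jasper wins 13–10.
Jasper vs Dover: Dover wins 13–10.
Jasper vs Fairview: Jasper wins 18–5.
Brookfield vs Kenton: Kenton wins 18–5.
Brookfield vs Dover: Dover wins 13–10.
Brookfield vs Fairview: Brookfield wins 18–5.
Kenton vs Dover: Dover wins 13–10.
Kenton vs Fairview: Kenton wins 18–5.
Dover vs Fairview: Fairview wins 15–8.
No candidate beats all others: Jasper beats Fairview beats Dover beats Jasper, a majority cycle.

There is no Condorcet winner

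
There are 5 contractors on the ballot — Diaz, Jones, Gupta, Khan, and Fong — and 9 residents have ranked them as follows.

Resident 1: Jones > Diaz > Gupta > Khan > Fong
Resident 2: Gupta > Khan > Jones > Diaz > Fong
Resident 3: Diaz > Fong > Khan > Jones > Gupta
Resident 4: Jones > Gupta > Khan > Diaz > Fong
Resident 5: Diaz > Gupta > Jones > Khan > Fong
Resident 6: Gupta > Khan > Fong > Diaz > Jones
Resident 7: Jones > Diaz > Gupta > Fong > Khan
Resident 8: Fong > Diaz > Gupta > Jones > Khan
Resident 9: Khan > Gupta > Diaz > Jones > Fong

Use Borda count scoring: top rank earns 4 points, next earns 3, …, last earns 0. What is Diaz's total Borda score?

Borda scores:
  Diaz: 3 + 1 + 4 + 1 + 4 + 1 + 3 + 3 + 2 = 22
  Jones: 4 + 2 + 1 + 4 + 2 + 0 + 4 + 1 + 1 = 19
  Gupta: 2 + 4 + 0 + 3 + 3 + 4 + 2 + 2 + 3 = 23
  Khan: 1 + 3 + 2 + 2 + 1 + 3 + 0 + 0 + 4 = 16
  Fong: 0 + 0 + 3 + 0 + 0 + 2 + 1 + 4 + 0 = 10

22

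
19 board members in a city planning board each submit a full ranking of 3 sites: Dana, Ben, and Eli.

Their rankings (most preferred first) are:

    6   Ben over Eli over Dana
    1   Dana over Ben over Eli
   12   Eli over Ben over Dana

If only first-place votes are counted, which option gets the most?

First-place vote totals:
  Dana: 1
  Ben: 6
  Eli: 12
Eli has the most first-place votes.

Eli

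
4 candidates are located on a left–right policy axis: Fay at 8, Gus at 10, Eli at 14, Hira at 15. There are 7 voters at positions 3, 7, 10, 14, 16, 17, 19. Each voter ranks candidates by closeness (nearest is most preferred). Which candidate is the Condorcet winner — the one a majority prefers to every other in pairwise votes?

Eli

With single-peaked preferences on a line, the Condorcet winner is the candidate closest to the median voter.
The median voter (position 14) is closest to Eli at 14.
Check: Eli vs Hira — voters closer to Eli: 4 of 7.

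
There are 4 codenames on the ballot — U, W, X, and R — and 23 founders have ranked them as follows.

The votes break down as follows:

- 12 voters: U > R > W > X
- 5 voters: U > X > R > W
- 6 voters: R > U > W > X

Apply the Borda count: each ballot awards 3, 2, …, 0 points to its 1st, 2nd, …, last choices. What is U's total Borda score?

Borda scores:
  U: 12·3 + 5·3 + 6·2 = 63
  W: 12·1 + 5·0 + 6·1 = 18
  X: 12·0 + 5·2 + 6·0 = 10
  R: 12·2 + 5·1 + 6·3 = 47

63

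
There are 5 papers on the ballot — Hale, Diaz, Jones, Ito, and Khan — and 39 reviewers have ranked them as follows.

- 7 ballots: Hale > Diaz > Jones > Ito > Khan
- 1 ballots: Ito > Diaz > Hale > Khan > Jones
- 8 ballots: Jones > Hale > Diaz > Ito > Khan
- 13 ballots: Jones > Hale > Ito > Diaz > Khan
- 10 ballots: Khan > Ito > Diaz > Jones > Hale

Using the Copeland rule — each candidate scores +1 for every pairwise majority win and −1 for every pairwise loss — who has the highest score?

Jones

Pairwise results:
  Hale vs Diaz: Hale wins 28–11.
  Hale vs Jones: Jones wins 31–8.
  Hale vs Ito: Hale wins 28–11.
  Hale vs Khan: Hale wins 29–10.
  Diaz vs Jones: Jones wins 21–18.
  Diaz vs Ito: Ito wins 24–15.
  Diaz vs Khan: Diaz wins 29–10.
  Jones vs Ito: Jones wins 28–11.
  Jones vs Khan: Jones wins 28–11.
  Ito vs Khan: Ito wins 29–10.
Copeland scores (wins − losses):
  Hale: 3 − 1 = 2
  Diaz: 1 − 3 = -2
  Jones: 4 − 0 = 4
  Ito: 2 − 2 = 0
  Khan: 0 − 4 = -4
Jones has the best Copeland score.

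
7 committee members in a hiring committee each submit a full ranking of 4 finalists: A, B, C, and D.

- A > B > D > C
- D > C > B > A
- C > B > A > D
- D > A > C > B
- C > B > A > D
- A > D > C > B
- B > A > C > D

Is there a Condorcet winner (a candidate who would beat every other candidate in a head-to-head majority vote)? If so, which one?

Head-to-head results (7 voters total):
A vs B: B wins 4–3.
A vs C: A wins 4–3.
A vs D: A wins 5–2.
B vs C: C wins 5–2.
B vs D: B wins 4–3.
C vs D: D wins 4–3.
No candidate beats all others: A beats C beats B beats A, a majority cycle.

No Condorcet winner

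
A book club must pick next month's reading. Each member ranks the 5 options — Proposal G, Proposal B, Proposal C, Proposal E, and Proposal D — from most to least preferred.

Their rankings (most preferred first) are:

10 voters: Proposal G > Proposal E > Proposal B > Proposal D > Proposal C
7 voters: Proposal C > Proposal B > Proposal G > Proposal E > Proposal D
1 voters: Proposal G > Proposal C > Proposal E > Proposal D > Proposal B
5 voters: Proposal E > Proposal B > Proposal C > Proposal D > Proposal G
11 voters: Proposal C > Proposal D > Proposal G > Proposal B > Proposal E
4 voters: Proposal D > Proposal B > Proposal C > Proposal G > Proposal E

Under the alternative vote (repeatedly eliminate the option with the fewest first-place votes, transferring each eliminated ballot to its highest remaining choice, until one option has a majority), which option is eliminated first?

Round 1: Proposal C 18, Proposal G 11, Proposal E 5, Proposal D 4, Proposal B 0. Proposal B has the fewest and is eliminated.
Round 2: Proposal C 18, Proposal G 11, Proposal E 5, Proposal D 4. Proposal D has the fewest and is eliminated.
Round 3: Proposal C 22, Proposal G 11, Proposal E 5. Proposal C has a majority.

Proposal B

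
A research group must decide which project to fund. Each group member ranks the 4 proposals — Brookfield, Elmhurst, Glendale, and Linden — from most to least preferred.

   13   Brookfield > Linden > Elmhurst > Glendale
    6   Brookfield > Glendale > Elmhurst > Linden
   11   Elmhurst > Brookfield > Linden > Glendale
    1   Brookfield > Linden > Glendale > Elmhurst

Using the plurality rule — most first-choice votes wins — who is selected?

First-place vote totals:
  Brookfield: 20
  Elmhurst: 11
  Glendale: 0
  Linden: 0
Brookfield has the most first-place votes.

Brookfield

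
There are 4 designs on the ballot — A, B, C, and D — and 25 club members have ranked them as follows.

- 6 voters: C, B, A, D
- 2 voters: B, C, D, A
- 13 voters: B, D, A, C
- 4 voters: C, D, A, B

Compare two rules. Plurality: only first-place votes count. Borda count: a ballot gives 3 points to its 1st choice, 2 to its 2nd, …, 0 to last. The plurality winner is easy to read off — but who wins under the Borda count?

B

Plurality first-place counts: A 0, B 15, C 10, D 0 → B.
Borda totals: A 23, B 57, C 34, D 36 → B.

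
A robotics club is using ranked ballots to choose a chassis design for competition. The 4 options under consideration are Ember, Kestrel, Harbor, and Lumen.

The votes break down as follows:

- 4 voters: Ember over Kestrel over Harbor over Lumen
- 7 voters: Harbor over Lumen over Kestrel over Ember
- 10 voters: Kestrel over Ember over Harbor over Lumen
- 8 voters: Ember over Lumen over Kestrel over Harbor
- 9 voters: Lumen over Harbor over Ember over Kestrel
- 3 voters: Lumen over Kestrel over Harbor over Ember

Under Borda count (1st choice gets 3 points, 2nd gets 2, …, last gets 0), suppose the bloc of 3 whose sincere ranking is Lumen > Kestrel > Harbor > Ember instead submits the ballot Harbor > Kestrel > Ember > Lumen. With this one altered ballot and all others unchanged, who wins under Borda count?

Borda totals with the altered ballot: Ember 68, Kestrel 59, Harbor 62, Lumen 57.
The switch changes the winner from Lumen to Ember.

Ember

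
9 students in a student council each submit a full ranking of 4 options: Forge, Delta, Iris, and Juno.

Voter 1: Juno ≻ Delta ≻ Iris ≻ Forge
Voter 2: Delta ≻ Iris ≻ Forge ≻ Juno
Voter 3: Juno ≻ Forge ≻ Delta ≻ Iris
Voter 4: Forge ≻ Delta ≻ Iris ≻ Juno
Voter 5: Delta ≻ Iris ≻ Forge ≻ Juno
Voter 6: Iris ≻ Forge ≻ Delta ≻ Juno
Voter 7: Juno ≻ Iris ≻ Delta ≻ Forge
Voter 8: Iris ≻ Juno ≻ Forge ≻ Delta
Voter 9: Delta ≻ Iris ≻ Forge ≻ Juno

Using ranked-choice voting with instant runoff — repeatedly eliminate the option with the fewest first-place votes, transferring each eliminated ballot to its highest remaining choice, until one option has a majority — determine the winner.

Round 1: Delta 3, Juno 3, Iris 2, Forge 1. Forge has the fewest and is eliminated.
Round 2: Delta 4, Juno 3, Iris 2. Iris has the fewest and is eliminated.
Round 3: Delta 5, Juno 4. Delta has a majority.

Delta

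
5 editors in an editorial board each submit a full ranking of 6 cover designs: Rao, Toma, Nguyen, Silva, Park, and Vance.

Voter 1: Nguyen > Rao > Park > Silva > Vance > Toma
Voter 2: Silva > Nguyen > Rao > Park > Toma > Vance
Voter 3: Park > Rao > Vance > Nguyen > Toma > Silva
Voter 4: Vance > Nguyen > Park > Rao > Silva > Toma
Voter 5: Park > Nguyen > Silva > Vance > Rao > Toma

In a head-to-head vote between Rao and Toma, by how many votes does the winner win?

Ballots ranking Rao above Toma: 5.
Ballots ranking Toma above Rao: 0.
Rao wins 5–0, a margin of 5.

5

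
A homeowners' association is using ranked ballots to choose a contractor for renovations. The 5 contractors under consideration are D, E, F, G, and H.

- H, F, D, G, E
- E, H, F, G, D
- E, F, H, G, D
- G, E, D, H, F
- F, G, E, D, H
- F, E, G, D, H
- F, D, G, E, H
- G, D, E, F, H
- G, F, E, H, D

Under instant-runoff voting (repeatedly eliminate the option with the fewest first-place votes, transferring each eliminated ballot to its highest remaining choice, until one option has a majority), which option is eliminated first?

Round 1: F 3, G 3, E 2, H 1, D 0. D has the fewest and is eliminated.
Round 2: F 3, G 3, E 2, H 1. H has the fewest and is eliminated.
Round 3: F 4, G 3, E 2. E has the fewest and is eliminated.
Round 4: F 6, G 3. F has a majority.

D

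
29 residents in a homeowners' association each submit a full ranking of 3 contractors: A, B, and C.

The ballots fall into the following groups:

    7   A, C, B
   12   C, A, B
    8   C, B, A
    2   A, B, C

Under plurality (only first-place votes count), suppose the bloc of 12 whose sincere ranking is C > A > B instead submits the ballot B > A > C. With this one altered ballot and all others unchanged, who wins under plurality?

B

First-place totals with the altered ballot: A 9, B 12, C 8.
The switch changes the winner from C to B.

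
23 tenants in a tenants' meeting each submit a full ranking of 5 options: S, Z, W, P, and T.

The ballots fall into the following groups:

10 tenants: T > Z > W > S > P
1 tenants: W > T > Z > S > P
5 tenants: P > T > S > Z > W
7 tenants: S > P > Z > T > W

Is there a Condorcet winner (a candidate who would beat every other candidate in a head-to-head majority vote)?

No

Head-to-head results (23 voters total):
S vs Z: S wins 12–11.
S vs W: S wins 12–11.
S vs P: S wins 18–5.
S vs T: T wins 16–7.
Z vs W: Z wins 22–1.
Z vs P: P wins 12–11.
Z vs T: T wins 16–7.
W vs P: P wins 12–11.
W vs T: T wins 22–1.
P vs T: P wins 12–11.
No candidate beats all others: S beats P beats T beats S, a majority cycle.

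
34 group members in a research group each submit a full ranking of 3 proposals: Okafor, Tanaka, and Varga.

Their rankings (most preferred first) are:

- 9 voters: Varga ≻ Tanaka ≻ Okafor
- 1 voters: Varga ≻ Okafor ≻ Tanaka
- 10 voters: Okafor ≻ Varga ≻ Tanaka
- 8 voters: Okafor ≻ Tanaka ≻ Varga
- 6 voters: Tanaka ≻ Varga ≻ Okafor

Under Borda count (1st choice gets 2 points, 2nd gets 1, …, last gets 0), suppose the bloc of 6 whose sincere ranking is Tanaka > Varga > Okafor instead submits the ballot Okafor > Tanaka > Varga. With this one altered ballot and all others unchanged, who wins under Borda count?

Borda totals with the altered ballot: Okafor 49, Tanaka 23, Varga 30.
The winner is unchanged: still Okafor.

Okafor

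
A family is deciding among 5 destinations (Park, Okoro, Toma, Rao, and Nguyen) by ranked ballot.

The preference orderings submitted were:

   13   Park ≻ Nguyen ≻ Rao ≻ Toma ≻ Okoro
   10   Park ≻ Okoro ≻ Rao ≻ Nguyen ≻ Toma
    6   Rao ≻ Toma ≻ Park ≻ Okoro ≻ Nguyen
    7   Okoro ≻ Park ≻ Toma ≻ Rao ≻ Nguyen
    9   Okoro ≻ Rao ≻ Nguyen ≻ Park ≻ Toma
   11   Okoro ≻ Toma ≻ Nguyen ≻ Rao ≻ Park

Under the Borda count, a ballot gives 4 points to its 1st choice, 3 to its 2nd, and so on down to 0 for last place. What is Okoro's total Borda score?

Borda scores:
  Park: 13·4 + 10·4 + 6·2 + 7·3 + 9·1 + 11·0 = 134
  Okoro: 13·0 + 10·3 + 6·1 + 7·4 + 9·4 + 11·4 = 144
  Toma: 13·1 + 10·0 + 6·3 + 7·2 + 9·0 + 11·3 = 78
  Rao: 13·2 + 10·2 + 6·4 + 7·1 + 9·3 + 11·1 = 115
  Nguyen: 13·3 + 10·1 + 6·0 + 7·0 + 9·2 + 11·2 = 89

144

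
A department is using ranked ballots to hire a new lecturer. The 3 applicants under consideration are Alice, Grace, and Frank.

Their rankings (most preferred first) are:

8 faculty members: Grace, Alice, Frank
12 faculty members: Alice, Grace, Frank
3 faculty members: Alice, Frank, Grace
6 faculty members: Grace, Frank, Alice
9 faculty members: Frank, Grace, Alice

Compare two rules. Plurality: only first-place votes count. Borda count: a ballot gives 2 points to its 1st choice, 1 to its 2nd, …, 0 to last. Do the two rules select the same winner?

Plurality first-place counts: Alice 15, Grace 14, Frank 9 → Alice.
Borda totals: Alice 38, Grace 49, Frank 27 → Grace.
The two rules disagree: plurality picks Alice, Borda picks Grace.

No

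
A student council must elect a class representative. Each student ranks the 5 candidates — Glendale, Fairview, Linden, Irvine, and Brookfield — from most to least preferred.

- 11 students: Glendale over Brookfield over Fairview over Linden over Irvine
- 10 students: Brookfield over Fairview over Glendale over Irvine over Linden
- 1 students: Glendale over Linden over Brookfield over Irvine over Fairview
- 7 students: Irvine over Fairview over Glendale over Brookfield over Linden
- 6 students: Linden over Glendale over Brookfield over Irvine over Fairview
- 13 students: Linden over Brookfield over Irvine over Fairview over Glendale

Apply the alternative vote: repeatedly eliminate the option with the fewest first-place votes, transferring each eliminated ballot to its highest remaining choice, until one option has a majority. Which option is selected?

Glendale

Round 1: Linden 19, Glendale 12, Brookfield 10, Irvine 7, Fairview 0. Fairview has the fewest and is eliminated.
Round 2: Linden 19, Glendale 12, Brookfield 10, Irvine 7. Irvine has the fewest and is eliminated.
Round 3: Glendale 19, Linden 19, Brookfield 10. Brookfield has the fewest and is eliminated.
Round 4: Glendale 29, Linden 19. Glendale has a majority.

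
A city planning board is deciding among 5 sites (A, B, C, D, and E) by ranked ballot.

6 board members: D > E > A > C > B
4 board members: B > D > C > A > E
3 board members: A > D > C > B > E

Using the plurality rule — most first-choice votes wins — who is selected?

D

First-place vote totals:
  A: 3
  B: 4
  C: 0
  D: 6
  E: 0
D has the most first-place votes.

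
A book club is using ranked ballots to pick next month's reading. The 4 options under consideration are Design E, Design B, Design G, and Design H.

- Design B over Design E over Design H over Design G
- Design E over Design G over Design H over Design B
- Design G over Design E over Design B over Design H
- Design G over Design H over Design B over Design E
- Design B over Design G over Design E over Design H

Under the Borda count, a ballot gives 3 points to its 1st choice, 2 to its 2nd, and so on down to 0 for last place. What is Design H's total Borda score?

Borda scores:
  Design E: 2 + 3 + 2 + 0 + 1 = 8
  Design B: 3 + 0 + 1 + 1 + 3 = 8
  Design G: 0 + 2 + 3 + 3 + 2 = 10
  Design H: 1 + 1 + 0 + 2 + 0 = 4

4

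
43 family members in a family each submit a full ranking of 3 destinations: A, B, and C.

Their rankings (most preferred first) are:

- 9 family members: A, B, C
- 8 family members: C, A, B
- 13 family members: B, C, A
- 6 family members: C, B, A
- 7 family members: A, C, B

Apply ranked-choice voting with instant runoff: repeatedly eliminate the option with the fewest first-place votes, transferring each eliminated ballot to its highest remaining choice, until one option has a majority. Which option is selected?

Round 1: A 16, C 14, B 13. B has the fewest and is eliminated.
Round 2: C 27, A 16. C has a majority.

C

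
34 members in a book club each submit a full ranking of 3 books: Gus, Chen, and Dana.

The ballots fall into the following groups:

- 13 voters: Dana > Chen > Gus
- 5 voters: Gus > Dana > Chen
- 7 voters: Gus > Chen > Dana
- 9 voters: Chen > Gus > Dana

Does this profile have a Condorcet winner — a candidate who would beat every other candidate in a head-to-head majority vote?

No

Head-to-head results (34 voters total):
Gus vs Chen: Chen wins 22–12.
Gus vs Dana: Gus wins 21–13.
Chen vs Dana: Dana wins 18–16.
No candidate beats all others: Gus beats Dana beats Chen beats Gus, a majority cycle.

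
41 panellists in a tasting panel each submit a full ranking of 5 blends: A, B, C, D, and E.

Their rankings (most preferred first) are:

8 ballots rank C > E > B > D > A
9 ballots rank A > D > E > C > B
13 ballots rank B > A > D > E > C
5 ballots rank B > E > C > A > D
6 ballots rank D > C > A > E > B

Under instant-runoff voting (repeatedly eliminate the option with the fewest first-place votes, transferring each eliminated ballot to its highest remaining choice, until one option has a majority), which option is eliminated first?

E

Round 1: B 18, A 9, C 8, D 6, E 0. E has the fewest and is eliminated.
Round 2: B 18, A 9, C 8, D 6. D has the fewest and is eliminated.
Round 3: B 18, C 14, A 9. A has the fewest and is eliminated.
Round 4: C 23, B 18. C has a majority.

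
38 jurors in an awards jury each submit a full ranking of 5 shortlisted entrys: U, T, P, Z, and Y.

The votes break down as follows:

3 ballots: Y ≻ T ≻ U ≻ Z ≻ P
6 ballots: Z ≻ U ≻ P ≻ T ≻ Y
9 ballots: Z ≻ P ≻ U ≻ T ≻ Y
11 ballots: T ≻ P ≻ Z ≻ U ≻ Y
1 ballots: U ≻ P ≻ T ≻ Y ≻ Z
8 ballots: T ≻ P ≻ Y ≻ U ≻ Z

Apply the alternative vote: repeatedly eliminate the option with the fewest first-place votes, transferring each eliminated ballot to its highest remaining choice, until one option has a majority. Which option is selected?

T

Round 1: T 19, Z 15, Y 3, U 1, P 0. P has the fewest and is eliminated.
Round 2: T 19, Z 15, Y 3, U 1. U has the fewest and is eliminated.
Round 3: T 20, Z 15, Y 3. T has a majority.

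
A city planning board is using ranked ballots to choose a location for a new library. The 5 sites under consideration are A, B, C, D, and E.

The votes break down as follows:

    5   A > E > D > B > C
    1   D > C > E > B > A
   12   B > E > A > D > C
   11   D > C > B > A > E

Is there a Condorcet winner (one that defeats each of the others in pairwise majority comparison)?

Head-to-head results (29 voters total):
A vs B: B wins 24–5.
A vs C: A wins 17–12.
A vs D: A wins 17–12.
A vs E: A wins 16–13.
B vs C: B wins 17–12.
B vs D: D wins 17–12.
B vs E: B wins 23–6.
C vs D: D wins 29–0.
C vs E: E wins 17–12.
D vs E: E wins 17–12.
No candidate beats all others: A beats D beats B beats A, a majority cycle.

No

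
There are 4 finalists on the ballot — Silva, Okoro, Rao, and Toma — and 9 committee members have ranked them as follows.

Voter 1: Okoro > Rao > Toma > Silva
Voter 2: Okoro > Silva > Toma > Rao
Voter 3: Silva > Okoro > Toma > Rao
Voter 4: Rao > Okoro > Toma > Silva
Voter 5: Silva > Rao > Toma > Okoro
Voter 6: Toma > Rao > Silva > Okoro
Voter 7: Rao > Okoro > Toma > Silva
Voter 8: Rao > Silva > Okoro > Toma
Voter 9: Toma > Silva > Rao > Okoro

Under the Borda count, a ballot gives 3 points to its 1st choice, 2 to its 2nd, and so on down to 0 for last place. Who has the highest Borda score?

Rao

Borda scores:
  Silva: 0 + 2 + 3 + 0 + 3 + 1 + 0 + 2 + 2 = 13
  Okoro: 3 + 3 + 2 + 2 + 0 + 0 + 2 + 1 + 0 = 13
  Rao: 2 + 0 + 0 + 3 + 2 + 2 + 3 + 3 + 1 = 16
  Toma: 1 + 1 + 1 + 1 + 1 + 3 + 1 + 0 + 3 = 12
Rao has the highest total.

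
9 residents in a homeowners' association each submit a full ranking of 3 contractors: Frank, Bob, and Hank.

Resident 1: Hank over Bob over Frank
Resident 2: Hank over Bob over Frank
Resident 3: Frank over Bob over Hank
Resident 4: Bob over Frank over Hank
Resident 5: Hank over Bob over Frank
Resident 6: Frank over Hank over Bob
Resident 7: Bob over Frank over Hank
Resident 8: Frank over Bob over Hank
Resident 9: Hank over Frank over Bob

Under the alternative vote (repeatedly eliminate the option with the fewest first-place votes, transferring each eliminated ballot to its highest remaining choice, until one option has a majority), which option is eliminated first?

Bob

Round 1: Hank 4, Frank 3, Bob 2. Bob has the fewest and is eliminated.
Round 2: Frank 5, Hank 4. Frank has a majority.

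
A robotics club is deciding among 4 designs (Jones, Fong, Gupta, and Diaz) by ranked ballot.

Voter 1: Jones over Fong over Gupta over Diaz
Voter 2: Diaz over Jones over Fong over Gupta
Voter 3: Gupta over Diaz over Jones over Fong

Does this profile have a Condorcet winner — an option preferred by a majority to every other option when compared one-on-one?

Head-to-head results (3 voters total):
Jones vs Fong: Jones wins 3–0.
Jones vs Gupta: Jones wins 2–1.
Jones vs Diaz: Diaz wins 2–1.
Fong vs Gupta: Fong wins 2–1.
Fong vs Diaz: Diaz wins 2–1.
Gupta vs Diaz: Gupta wins 2–1.
No candidate beats all others: Jones beats Gupta beats Diaz beats Jones, a majority cycle.

No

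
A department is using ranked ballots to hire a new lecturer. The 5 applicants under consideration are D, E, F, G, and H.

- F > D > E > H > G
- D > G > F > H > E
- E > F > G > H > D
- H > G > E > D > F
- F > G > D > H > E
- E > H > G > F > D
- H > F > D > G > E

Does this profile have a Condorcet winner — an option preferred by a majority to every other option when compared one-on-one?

Head-to-head results (7 voters total):
D vs E: D wins 4–3.
D vs F: F wins 5–2.
D vs G: G wins 4–3.
D vs H: H wins 4–3.
E vs F: F wins 4–3.
E vs G: G wins 4–3.
E vs H: H wins 4–3.
F vs G: F wins 4–3.
F vs H: F wins 4–3.
G vs H: H wins 4–3.
F beats each rival — D (5–2), E (4–3), G (4–3), H (4–3) — so F is the Condorcet winner.

Yes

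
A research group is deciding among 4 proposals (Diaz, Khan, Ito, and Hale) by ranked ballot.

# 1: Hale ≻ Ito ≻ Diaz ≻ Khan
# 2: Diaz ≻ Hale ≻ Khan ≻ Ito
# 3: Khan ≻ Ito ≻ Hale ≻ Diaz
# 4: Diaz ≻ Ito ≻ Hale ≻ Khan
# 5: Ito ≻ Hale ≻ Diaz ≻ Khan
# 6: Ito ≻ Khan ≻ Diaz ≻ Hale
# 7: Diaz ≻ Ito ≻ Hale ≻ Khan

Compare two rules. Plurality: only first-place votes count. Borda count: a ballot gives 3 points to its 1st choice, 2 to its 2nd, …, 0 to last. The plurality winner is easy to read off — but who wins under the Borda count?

Plurality first-place counts: Diaz 3, Khan 1, Ito 2, Hale 1 → Diaz.
Borda totals: Diaz 12, Khan 6, Ito 14, Hale 10 → Ito.

Ito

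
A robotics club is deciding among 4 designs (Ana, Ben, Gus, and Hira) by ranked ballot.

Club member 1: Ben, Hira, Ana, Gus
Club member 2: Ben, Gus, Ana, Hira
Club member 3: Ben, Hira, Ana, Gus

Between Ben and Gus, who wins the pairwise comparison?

Ben

Ballots ranking Ben above Gus: 3.
Ballots ranking Gus above Ben: 0.
Ben wins the head-to-head, 3–0.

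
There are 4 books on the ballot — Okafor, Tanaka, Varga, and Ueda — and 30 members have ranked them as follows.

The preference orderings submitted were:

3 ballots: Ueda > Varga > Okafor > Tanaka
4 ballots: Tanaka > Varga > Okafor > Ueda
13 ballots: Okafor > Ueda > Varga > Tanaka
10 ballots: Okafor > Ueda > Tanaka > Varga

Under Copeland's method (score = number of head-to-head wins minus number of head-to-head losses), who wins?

Pairwise results:
  Okafor vs Tanaka: Okafor wins 26–4.
  Okafor vs Varga: Okafor wins 23–7.
  Okafor vs Ueda: Okafor wins 27–3.
  Tanaka vs Varga: Varga wins 16–14.
  Tanaka vs Ueda: Ueda wins 26–4.
  Varga vs Ueda: Ueda wins 26–4.
Copeland scores (wins − losses):
  Okafor: 3 − 0 = 3
  Tanaka: 0 − 3 = -3
  Varga: 1 − 2 = -1
  Ueda: 2 − 1 = 1
Okafor has the best Copeland score.

Okafor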